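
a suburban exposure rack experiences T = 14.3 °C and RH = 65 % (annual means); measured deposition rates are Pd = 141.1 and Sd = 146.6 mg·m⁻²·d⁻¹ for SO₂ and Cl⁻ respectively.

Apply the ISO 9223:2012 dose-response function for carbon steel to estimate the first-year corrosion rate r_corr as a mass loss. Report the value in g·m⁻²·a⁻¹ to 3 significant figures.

carbon steel: temperature factor f = -0.054·(4.3) = -0.2322
  sulphur-dioxide contribution → 67.53 μm/a
  chloride contribution → 34.01 μm/a
  total first-year rate 101.5 μm/a
Convert to mass loss: 101.5 μm/a × 7.85 g/cm³ = 797 g·m⁻²·a⁻¹

r_corr = 797 g·m⁻²·a⁻¹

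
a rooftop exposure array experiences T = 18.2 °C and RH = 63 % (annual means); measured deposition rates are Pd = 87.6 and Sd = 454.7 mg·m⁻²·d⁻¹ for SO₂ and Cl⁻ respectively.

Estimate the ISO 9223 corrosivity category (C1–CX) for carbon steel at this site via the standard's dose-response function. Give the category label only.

C5

carbon steel: f(T) = -0.054·(T−10) [T>10 °C] = -0.4428
  Pd branch = 1.77·Pd^0.52·e^(0.02·RH+f) = 41.02 μm/a
  Cl⁻ term: 0.102·454.7^0.62·exp(0.033·63+0.04·18.2) = 75.07
  r_corr = 41.02 + 75.07 = 116.1 μm/a
116 μm/a falls in (80, 200] for carbon steel → category C5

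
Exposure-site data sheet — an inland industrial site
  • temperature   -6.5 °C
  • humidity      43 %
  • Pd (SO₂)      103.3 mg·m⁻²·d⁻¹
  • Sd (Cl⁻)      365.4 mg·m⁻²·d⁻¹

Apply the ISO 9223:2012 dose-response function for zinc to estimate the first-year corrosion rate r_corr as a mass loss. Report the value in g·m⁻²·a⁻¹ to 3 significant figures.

r_corr = 5.67 g·m⁻²·a⁻¹

zinc: temperature factor f = +0.038·(-16.5) = -0.6270
  SO₂ term: 0.0129·103.3^0.44·exp(0.046·43-0.6270) = 0.3833
  Cl⁻ term: 0.0175·365.4^0.57·exp(0.008·43+0.085·-6.5) = 0.4105
  sum: 0.3833 + 0.4105 → r_corr = 0.7937 μm/a
Convert to mass loss: 0.7937 μm/a × 7.14 g/cm³ = 5.667 g·m⁻²·a⁻¹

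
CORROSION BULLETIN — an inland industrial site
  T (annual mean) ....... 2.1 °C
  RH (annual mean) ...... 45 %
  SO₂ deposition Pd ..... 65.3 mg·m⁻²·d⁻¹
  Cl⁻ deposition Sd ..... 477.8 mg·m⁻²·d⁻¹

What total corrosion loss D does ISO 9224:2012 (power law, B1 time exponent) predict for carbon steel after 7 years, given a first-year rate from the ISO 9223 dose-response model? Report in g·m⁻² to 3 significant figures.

carbon steel: temperature factor f = +0.150·(-7.9) = -1.1850
  Pd branch = 1.77·Pd^0.52·e^(0.02·RH+f) = 11.69 μm/a
  Sd branch = 0.102·Sd^0.62·e^(0.033·RH+0.04·T) = 22.45 μm/a
  r_corr = 11.69 + 22.45 = 34.14 μm/a
ISO 9224: D(t) = r_corr · t^b with b = 0.523 (carbon steel, B1)
  D(7) = 34.14 × 7^0.523 = 34.14 × 2.767 = 94.46 μm
  Mass loss = 94.46 μm × 7.85 g/cm³ = 741.5 g·m⁻²

D(7) = 742 g·m⁻²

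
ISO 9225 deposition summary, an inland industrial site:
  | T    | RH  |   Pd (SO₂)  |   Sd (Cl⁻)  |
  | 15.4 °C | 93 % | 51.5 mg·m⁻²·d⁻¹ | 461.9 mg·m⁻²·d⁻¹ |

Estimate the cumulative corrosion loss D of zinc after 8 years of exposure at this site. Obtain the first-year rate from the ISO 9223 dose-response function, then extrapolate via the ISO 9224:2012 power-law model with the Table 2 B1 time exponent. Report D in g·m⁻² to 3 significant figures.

zinc: T>10 °C ⇒ hinge -0.071·(15.4−10) = -0.3834
  SO₂ term: 0.0129·51.5^0.44·exp(0.046·93-0.3834) = 3.591
  Sd branch = 0.0175·Sd^0.57·e^(0.008·RH+0.085·T) = 4.502 μm/a
  sum: 3.591 + 4.502 → r_corr = 8.093 μm/a
Power-law: D(8) = r_corr · 8^0.813
  D(8) = 8.093 × 8^0.813 = 8.093 × 5.423 = 43.89 μm
  Mass loss = 43.89 μm × 7.14 g/cm³ = 313.3 g·m⁻²

D(8) = 313 g·m⁻²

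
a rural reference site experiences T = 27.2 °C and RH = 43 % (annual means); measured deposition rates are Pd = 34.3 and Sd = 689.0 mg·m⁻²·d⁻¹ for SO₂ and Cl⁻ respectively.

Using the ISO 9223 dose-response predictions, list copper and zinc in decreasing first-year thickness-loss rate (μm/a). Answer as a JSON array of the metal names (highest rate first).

copper: f(T) = -0.080·(T−10) [T>10 °C] = -1.3760
  sulphur-dioxide contribution → 0.04243 μm/a
  chloride contribution → 1.067 μm/a
  ⇒ r_corr(copper) = 1.109 μm/a
zinc: f(T) = -0.071·(T−10) [T>10 °C] = -1.2212
  sulphur-dioxide contribution → 0.1303 μm/a
  chloride contribution → 10.33 μm/a
  total first-year rate 10.47 μm/a
Ordering by μm/a: zinc (10.5) > copper (1.11)

["zinc", "copper"]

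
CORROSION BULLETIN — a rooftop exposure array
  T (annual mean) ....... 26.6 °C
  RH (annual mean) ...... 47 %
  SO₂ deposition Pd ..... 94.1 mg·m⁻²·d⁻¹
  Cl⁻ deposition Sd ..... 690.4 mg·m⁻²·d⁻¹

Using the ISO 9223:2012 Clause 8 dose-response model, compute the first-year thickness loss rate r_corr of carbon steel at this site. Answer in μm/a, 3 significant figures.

r_corr = 99.9 μm/a

carbon steel: f(T) = -0.054·(T−10) [T>10 °C] = -0.8964
  SO₂ term: 1.77·94.1^0.52·exp(0.02·47-0.8964) = 19.64
  Sd branch = 0.102·Sd^0.62·e^(0.033·RH+0.04·T) = 80.26 μm/a
  sum: 19.64 + 80.26 → r_corr = 99.91 μm/a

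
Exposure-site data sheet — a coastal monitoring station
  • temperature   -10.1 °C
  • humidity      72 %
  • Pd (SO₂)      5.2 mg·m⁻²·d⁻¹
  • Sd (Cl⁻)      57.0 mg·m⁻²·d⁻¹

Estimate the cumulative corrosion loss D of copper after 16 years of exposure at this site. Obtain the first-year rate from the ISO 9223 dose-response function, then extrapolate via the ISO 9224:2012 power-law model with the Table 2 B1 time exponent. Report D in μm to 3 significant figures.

copper: temperature factor f = +0.126·(-20.1) = -2.5326
  sulphur-dioxide contribution → 0.04523 μm/a
  chloride contribution → 0.2486 μm/a
  total first-year rate 0.2939 μm/a
Power-law: D(16) = r_corr · 16^0.667
  D(16) = 0.2939 × 16^0.667 = 0.2939 × 6.355 = 1.868 μm

D(16) = 1.87 μm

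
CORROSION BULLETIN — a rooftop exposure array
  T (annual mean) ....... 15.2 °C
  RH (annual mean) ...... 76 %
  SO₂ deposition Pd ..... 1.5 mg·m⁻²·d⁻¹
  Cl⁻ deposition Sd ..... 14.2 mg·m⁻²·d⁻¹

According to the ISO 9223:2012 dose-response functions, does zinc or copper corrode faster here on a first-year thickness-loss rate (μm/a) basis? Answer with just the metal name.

copper

zinc: temperature factor f = -0.071·(5.2) = -0.3692
  SO₂ term: 0.0129·1.5^0.44·exp(0.046·76-0.3692) = 0.3516
  Cl⁻ term: 0.0175·14.2^0.57·exp(0.008·76+0.085·15.2) = 0.5309
  r_corr = 0.3516 + 0.5309 = 0.8825 μm/a
copper: temperature factor f = -0.080·(5.2) = -0.4160
  Pd branch = 0.0053·Pd^0.26·e^(0.059·RH+f) = 0.3442 μm/a
  Sd branch = 0.01025·Sd^0.27·e^(0.036·RH+0.049·T) = 0.6816 μm/a
  sum: 0.3442 + 0.6816 → r_corr = 1.026 μm/a
Ordering by μm/a: copper (1.03) > zinc (0.882)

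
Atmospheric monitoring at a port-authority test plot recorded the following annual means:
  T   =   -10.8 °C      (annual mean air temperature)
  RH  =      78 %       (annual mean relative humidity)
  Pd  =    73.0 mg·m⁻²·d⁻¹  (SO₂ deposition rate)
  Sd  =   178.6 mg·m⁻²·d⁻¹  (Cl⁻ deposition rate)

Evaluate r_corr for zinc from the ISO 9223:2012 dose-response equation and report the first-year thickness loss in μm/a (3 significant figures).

r_corr = 1.65 μm/a

zinc: temperature factor f = +0.038·(-20.8) = -0.7904
  Pd branch = 0.0129·Pd^0.44·e^(0.046·RH+f) = 1.398 μm/a
  Sd branch = 0.0175·Sd^0.57·e^(0.008·RH+0.085·T) = 0.2506 μm/a
  r_corr = 1.398 + 0.2506 = 1.648 μm/a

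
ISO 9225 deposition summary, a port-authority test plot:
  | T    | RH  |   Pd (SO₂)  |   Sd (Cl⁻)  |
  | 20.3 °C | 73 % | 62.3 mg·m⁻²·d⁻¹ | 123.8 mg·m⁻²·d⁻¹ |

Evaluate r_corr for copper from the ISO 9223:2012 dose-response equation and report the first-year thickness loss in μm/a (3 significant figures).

r_corr = 1.91 μm/a

copper: temperature factor f = -0.080·(10.3) = -0.8240
  Pd branch = 0.0053·Pd^0.26·e^(0.059·RH+f) = 0.5052 μm/a
  Sd branch = 0.01025·Sd^0.27·e^(0.036·RH+0.049·T) = 1.41 μm/a
  sum: 0.5052 + 1.41 → r_corr = 1.915 μm/a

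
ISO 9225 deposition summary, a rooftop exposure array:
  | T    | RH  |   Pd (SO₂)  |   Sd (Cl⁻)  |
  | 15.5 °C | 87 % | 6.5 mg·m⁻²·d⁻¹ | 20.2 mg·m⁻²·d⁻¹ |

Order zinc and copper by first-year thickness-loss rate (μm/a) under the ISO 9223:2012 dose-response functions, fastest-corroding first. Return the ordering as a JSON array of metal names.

zinc: T>10 °C ⇒ hinge -0.071·(15.5−10) = -0.3905
  sulphur-dioxide contribution → 1.088 μm/a
  chloride contribution → 0.727 μm/a
  ⇒ r_corr(zinc) = 1.815 μm/a
copper: T>10 °C ⇒ hinge -0.080·(15.5−10) = -0.4400
  sulphur-dioxide contribution → 0.9414 μm/a
  chloride contribution → 1.13 μm/a
  total first-year rate 2.072 μm/a
Ordering by μm/a: copper (2.07) > zinc (1.82)

["copper", "zinc"]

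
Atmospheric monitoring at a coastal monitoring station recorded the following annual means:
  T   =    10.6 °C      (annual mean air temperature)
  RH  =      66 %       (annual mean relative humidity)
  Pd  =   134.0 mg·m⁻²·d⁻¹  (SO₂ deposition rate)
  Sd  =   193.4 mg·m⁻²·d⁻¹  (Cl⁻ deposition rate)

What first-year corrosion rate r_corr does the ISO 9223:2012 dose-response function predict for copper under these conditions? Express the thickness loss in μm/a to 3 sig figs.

copper: f(T) = -0.080·(T−10) [T>10 °C] = -0.0480
  SO₂ term: 0.0053·134.0^0.26·exp(0.059·66-0.0480) = 0.8864
  Cl⁻ term: 0.01025·193.4^0.27·exp(0.036·66+0.049·10.6) = 0.7683
  r_corr = 0.8864 + 0.7683 = 1.655 μm/a

r_corr = 1.65 μm/a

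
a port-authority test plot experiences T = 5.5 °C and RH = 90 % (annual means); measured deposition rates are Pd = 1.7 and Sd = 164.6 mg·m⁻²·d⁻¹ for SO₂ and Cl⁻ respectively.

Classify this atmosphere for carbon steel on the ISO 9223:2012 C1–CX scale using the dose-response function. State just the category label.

C4

carbon steel: f(T) = +0.150·(T−10) [T≤10 °C] = -0.6750
  sulphur-dioxide contribution → 7.184 μm/a
  chloride contribution → 58.64 μm/a
  ⇒ r_corr(carbon steel) = 65.82 μm/a
ISO 9223 Table 2 (carbon steel): 50 < 65.8 ≤ 80 μm/a ⇒ C4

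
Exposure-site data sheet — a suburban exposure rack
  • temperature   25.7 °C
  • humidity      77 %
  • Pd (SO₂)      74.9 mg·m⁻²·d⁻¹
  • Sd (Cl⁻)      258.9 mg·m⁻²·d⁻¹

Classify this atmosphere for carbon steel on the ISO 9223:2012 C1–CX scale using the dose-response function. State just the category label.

C5

carbon steel: T>10 °C ⇒ hinge -0.054·(25.7−10) = -0.8478
  SO₂ term: 1.77·74.9^0.52·exp(0.02·77-0.8478) = 33.37
  Sd branch = 0.102·Sd^0.62·e^(0.033·RH+0.04·T) = 113.4 μm/a
  r_corr = 33.37 + 113.4 = 146.8 μm/a
ISO 9223 Table 2 (carbon steel): 80 < 147 ≤ 200 μm/a ⇒ C5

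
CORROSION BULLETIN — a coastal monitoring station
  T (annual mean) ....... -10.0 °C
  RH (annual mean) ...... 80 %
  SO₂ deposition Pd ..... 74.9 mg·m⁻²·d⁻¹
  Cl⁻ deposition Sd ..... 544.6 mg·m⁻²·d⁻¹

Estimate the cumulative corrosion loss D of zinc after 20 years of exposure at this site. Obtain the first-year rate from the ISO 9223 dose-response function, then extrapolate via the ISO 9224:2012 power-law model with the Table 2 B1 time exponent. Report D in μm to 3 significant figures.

D(20) = 24.1 μm

zinc: f(T) = +0.038·(T−10) [T≤10 °C] = -0.7600
  Pd branch = 0.0129·Pd^0.44·e^(0.046·RH+f) = 1.598 μm/a
  Sd branch = 0.0175·Sd^0.57·e^(0.008·RH+0.085·T) = 0.5145 μm/a
  r_corr = 1.598 + 0.5145 = 2.112 μm/a
Power-law: D(20) = r_corr · 20^0.813
  D(20) = 2.112 × 20^0.813 = 2.112 × 11.42 = 24.13 μm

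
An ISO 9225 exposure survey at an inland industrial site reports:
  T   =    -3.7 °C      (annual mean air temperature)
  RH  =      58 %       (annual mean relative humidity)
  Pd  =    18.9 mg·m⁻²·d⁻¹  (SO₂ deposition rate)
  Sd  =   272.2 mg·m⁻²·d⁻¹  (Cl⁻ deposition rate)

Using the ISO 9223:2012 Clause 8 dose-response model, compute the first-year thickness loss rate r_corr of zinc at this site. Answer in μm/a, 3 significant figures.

zinc: T≤10 °C ⇒ hinge +0.038·(-3.7−10) = -0.5206
  Pd branch = 0.0129·Pd^0.44·e^(0.046·RH+f) = 0.4026 μm/a
  Cl⁻ term: 0.0175·272.2^0.57·exp(0.008·58+0.085·-3.7) = 0.4964
  sum: 0.4026 + 0.4964 → r_corr = 0.899 μm/a

r_corr = 0.899 μm/a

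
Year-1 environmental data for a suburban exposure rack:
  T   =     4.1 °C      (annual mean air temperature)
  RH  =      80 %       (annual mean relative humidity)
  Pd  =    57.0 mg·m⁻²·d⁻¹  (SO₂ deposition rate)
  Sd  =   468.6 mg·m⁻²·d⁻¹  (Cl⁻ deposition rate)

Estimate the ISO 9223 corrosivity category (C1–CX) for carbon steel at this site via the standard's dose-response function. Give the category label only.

carbon steel: temperature factor f = +0.150·(-5.9) = -0.8850
  SO₂ term: 1.77·57.0^0.52·exp(0.02·80-0.8850) = 29.62
  Sd branch = 0.102·Sd^0.62·e^(0.033·RH+0.04·T) = 76.25 μm/a
  r_corr = 29.62 + 76.25 = 105.9 μm/a
106 μm/a falls in (80, 200] for carbon steel → category C5

C5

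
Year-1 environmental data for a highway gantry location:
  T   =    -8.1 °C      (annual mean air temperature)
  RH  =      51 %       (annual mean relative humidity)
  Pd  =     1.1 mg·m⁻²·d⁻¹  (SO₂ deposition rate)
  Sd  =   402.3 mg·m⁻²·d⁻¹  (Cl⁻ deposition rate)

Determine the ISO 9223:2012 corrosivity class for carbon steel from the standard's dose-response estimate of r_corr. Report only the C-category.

C2

carbon steel: T≤10 °C ⇒ hinge +0.150·(-8.1−10) = -2.7150
  sulphur-dioxide contribution → 0.3415 μm/a
  chloride contribution → 16.35 μm/a
  total first-year rate 16.7 μm/a
16.7 μm/a falls in (1.3, 25] for carbon steel → category C2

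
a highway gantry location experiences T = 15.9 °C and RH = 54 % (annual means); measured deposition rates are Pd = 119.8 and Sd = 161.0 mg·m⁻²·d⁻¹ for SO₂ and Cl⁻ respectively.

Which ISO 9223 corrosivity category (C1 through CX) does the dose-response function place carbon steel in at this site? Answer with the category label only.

carbon steel: f(T) = -0.054·(T−10) [T>10 °C] = -0.3186
  SO₂ term: 1.77·119.8^0.52·exp(0.02·54-0.3186) = 45.65
  Cl⁻ term: 0.102·161.0^0.62·exp(0.033·54+0.04·15.9) = 26.73
  r_corr = 45.65 + 26.73 = 72.38 μm/a
ISO 9223 Table 2 (carbon steel): 50 < 72.4 ≤ 80 μm/a ⇒ C4

C4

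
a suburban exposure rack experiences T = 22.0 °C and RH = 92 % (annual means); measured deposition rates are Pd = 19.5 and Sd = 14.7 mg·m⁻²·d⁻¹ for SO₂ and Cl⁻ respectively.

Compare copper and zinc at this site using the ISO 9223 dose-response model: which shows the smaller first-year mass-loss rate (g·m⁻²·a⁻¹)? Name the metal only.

copper: T>10 °C ⇒ hinge -0.080·(22.0−10) = -0.9600
  Pd branch = 0.0053·Pd^0.26·e^(0.059·RH+f) = 1 μm/a
  Sd branch = 0.01025·Sd^0.27·e^(0.036·RH+0.049·T) = 1.708 μm/a
  r_corr = 1 + 1.708 = 2.708 μm/a
  mass loss = 2.708 μm/a × 8.96 g/cm³ = 24.26 g·m⁻²·a⁻¹
zinc: f(T) = -0.071·(T−10) [T>10 °C] = -0.8520
  Pd branch = 0.0129·Pd^0.44·e^(0.046·RH+f) = 1.4 μm/a
  Cl⁻ term: 0.0175·14.7^0.57·exp(0.008·92+0.085·22.0) = 1.097
  r_corr = 1.4 + 1.097 = 2.497 μm/a
  mass loss = 2.497 μm/a × 7.14 g/cm³ = 17.83 g·m⁻²·a⁻¹
Ordering by g·m⁻²·a⁻¹: copper (24.3) > zinc (17.8)

zinc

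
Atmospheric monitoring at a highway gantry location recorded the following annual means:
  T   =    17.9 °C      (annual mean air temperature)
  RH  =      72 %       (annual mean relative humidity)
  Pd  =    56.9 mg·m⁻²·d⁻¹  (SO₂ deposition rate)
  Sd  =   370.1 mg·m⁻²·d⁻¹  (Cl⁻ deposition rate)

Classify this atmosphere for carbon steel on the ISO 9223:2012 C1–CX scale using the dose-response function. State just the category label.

carbon steel: T>10 °C ⇒ hinge -0.054·(17.9−10) = -0.4266
  Pd branch = 1.77·Pd^0.52·e^(0.02·RH+f) = 39.88 μm/a
  Cl⁻ term: 0.102·370.1^0.62·exp(0.033·72+0.04·17.9) = 87.86
  sum: 39.88 + 87.86 → r_corr = 127.7 μm/a
128 μm/a falls in (80, 200] for carbon steel → category C5

C5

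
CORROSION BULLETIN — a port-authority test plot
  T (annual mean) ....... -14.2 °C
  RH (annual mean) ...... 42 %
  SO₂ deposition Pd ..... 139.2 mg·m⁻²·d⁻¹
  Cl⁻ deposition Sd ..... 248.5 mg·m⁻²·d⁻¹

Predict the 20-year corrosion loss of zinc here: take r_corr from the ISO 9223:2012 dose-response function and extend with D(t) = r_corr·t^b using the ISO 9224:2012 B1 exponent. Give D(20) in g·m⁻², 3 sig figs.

D(20) = 39.3 g·m⁻²

zinc: f(T) = +0.038·(T−10) [T≤10 °C] = -0.9196
  sulphur-dioxide contribution → 0.3115 μm/a
  chloride contribution → 0.1699 μm/a
  total first-year rate 0.4814 μm/a
Power-law: D(20) = r_corr · 20^0.813
  D(20) = 0.4814 × 20^0.813 = 0.4814 × 11.42 = 5.498 μm
  Mass loss = 5.498 μm × 7.14 g/cm³ = 39.26 g·m⁻²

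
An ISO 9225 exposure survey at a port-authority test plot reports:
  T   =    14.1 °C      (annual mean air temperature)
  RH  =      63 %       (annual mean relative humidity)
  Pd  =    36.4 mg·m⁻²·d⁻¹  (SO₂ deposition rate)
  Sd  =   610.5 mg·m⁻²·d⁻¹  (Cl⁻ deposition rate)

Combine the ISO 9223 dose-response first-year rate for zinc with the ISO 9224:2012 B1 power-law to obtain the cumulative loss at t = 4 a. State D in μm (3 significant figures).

zinc: temperature factor f = -0.071·(4.1) = -0.2911
  Pd branch = 0.0129·Pd^0.44·e^(0.046·RH+f) = 0.8504 μm/a
  Sd branch = 0.0175·Sd^0.57·e^(0.008·RH+0.085·T) = 3.718 μm/a
  r_corr = 0.8504 + 3.718 = 4.568 μm/a
Power-law: D(4) = r_corr · 4^0.813
  D(4) = 4.568 × 4^0.813 = 4.568 × 3.087 = 14.1 μm

D(4) = 14.1 μm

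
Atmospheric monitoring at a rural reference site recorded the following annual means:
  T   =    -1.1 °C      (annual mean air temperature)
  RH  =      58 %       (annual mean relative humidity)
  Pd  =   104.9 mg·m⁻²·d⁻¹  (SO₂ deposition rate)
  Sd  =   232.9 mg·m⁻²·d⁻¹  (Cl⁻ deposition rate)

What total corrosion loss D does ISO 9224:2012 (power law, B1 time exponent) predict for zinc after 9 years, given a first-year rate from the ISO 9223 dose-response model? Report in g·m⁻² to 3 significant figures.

zinc: f(T) = +0.038·(T−10) [T≤10 °C] = -0.4218
  sulphur-dioxide contribution → 0.9446 μm/a
  chloride contribution → 0.5665 μm/a
  total first-year rate 1.511 μm/a
ISO 9224: D(t) = r_corr · t^b with b = 0.813 (zinc, B1)
  D(9) = 1.511 × 9^0.813 = 1.511 × 5.968 = 9.018 μm
  Mass loss = 9.018 μm × 7.14 g/cm³ = 64.39 g·m⁻²

D(9) = 64.4 g·m⁻²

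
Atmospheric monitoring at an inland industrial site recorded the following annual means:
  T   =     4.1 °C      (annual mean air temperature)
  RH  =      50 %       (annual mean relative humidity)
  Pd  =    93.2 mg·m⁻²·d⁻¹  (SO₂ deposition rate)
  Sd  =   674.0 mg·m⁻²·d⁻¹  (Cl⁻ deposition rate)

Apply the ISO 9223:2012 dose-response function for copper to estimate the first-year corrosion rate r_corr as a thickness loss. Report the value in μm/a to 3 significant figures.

r_corr = 0.597 μm/a

copper: f(T) = +0.126·(T−10) [T≤10 °C] = -0.7434
  SO₂ term: 0.0053·93.2^0.26·exp(0.059·50-0.7434) = 0.1565
  Sd branch = 0.01025·Sd^0.27·e^(0.036·RH+0.049·T) = 0.44 μm/a
  sum: 0.1565 + 0.44 → r_corr = 0.5965 μm/a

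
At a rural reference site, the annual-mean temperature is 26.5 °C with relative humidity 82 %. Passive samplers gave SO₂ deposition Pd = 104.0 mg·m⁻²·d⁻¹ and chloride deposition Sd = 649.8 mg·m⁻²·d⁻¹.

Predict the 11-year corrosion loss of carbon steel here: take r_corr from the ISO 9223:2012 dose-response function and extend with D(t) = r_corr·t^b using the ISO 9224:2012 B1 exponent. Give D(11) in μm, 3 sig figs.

D(11) = 1.00e+03 μm

carbon steel: temperature factor f = -0.054·(16.5) = -0.8910
  Pd branch = 1.77·Pd^0.52·e^(0.02·RH+f) = 41.89 μm/a
  Sd branch = 0.102·Sd^0.62·e^(0.033·RH+0.04·T) = 244.4 μm/a
  r_corr = 41.89 + 244.4 = 286.3 μm/a
Power-law: D(11) = r_corr · 11^0.523
  D(11) = 286.3 × 11^0.523 = 286.3 × 3.505 = 1003 μm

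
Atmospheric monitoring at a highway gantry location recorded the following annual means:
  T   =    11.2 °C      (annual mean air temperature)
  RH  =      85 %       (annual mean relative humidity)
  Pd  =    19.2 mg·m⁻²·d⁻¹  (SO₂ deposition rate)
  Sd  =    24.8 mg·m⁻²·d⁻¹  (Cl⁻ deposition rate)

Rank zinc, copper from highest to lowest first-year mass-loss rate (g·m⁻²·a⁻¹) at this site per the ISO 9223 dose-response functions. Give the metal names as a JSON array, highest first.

["copper", "zinc"]

zinc: T>10 °C ⇒ hinge -0.071·(11.2−10) = -0.0852
  sulphur-dioxide contribution → 2.169 μm/a
  chloride contribution → 0.558 μm/a
  total first-year rate 2.727 μm/a
  mass loss = 2.727 μm/a × 7.14 g/cm³ = 19.47 g·m⁻²·a⁻¹
copper: temperature factor f = -0.080·(1.2) = -0.0960
  sulphur-dioxide contribution → 1.564 μm/a
  chloride contribution → 0.9005 μm/a
  total first-year rate 2.465 μm/a
  mass loss = 2.465 μm/a × 8.96 g/cm³ = 22.08 g·m⁻²·a⁻¹
Ordering by g·m⁻²·a⁻¹: copper (22.1) > zinc (19.5)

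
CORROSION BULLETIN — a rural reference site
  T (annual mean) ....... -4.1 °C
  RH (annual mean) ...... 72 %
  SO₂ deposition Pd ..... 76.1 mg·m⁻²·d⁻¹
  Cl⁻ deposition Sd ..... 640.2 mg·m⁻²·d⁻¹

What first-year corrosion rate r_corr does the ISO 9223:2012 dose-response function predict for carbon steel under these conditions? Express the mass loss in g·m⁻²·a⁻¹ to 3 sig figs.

carbon steel: temperature factor f = +0.150·(-14.1) = -2.1150
  SO₂ term: 1.77·76.1^0.52·exp(0.02·72-2.1150) = 8.573
  Sd branch = 0.102·Sd^0.62·e^(0.033·RH+0.04·T) = 51.19 μm/a
  r_corr = 8.573 + 51.19 = 59.76 μm/a
Convert to mass loss: 59.76 μm/a × 7.85 g/cm³ = 469.1 g·m⁻²·a⁻¹

r_corr = 469 g·m⁻²·a⁻¹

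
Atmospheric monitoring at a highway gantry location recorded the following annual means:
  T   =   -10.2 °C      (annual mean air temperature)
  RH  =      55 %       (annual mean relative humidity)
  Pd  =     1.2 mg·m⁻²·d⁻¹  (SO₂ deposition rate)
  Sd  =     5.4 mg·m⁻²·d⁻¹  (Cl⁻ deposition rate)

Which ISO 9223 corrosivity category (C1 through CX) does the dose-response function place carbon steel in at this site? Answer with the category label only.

C2

carbon steel: T≤10 °C ⇒ hinge +0.150·(-10.2−10) = -3.0300
  SO₂ term: 1.77·1.2^0.52·exp(0.02·55-3.0300) = 0.2825
  Sd branch = 0.102·Sd^0.62·e^(0.033·RH+0.04·T) = 1.185 μm/a
  sum: 0.2825 + 1.185 → r_corr = 1.468 μm/a
1.47 μm/a falls in (1.3, 25] for carbon steel → category C2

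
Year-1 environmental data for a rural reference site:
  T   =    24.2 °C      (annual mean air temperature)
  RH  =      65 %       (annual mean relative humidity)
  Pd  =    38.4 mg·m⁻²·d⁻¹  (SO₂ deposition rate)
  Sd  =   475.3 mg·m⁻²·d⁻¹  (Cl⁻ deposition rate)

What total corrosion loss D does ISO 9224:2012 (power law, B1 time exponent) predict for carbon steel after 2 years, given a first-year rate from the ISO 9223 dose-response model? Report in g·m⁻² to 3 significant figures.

D(2) = 1.41e+03 g·m⁻²

carbon steel: f(T) = -0.054·(T−10) [T>10 °C] = -0.7668
  SO₂ term: 1.77·38.4^0.52·exp(0.02·65-0.7668) = 20.11
  Sd branch = 0.102·Sd^0.62·e^(0.033·RH+0.04·T) = 104.8 μm/a
  r_corr = 20.11 + 104.8 = 124.9 μm/a
Power-law: D(2) = r_corr · 2^0.523
  D(2) = 124.9 × 2^0.523 = 124.9 × 1.437 = 179.5 μm
  Mass loss = 179.5 μm × 7.85 g/cm³ = 1409 g·m⁻²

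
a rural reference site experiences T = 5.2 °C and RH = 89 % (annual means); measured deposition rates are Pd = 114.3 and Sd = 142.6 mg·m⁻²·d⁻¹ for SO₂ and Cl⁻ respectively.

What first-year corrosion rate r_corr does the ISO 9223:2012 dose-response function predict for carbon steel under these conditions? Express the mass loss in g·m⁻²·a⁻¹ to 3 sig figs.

carbon steel: T≤10 °C ⇒ hinge +0.150·(5.2−10) = -0.7200
  SO₂ term: 1.77·114.3^0.52·exp(0.02·89-0.7200) = 60.05
  Cl⁻ term: 0.102·142.6^0.62·exp(0.033·89+0.04·5.2) = 51.29
  r_corr = 60.05 + 51.29 = 111.3 μm/a
Convert to mass loss: 111.3 μm/a × 7.85 g/cm³ = 874 g·m⁻²·a⁻¹

r_corr = 874 g·m⁻²·a⁻¹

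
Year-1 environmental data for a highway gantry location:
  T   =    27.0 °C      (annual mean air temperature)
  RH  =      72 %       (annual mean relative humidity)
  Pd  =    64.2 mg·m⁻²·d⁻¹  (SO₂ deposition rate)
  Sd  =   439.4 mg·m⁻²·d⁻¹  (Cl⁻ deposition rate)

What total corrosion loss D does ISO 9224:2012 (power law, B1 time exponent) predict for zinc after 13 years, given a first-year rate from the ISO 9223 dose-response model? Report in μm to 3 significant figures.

zinc: f(T) = -0.071·(T−10) [T>10 °C] = -1.2070
  sulphur-dioxide contribution → 0.6608 μm/a
  chloride contribution → 9.916 μm/a
  ⇒ r_corr(zinc) = 10.58 μm/a
Long-term exponent b (ISO 9224 Table 2, B1) = 0.813
  D(13) = 10.58 × 13^0.813 = 10.58 × 8.047 = 85.11 μm

D(13) = 85.1 μm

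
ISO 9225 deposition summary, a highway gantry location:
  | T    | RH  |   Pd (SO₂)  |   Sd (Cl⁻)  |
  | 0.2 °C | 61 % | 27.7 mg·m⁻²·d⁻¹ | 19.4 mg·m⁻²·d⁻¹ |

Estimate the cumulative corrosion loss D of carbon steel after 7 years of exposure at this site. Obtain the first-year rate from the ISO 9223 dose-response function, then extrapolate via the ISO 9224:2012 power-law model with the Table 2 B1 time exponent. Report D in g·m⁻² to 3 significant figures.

carbon steel: temperature factor f = +0.150·(-9.8) = -1.4700
  Pd branch = 1.77·Pd^0.52·e^(0.02·RH+f) = 7.753 μm/a
  Sd branch = 0.102·Sd^0.62·e^(0.033·RH+0.04·T) = 4.839 μm/a
  r_corr = 7.753 + 4.839 = 12.59 μm/a
Power-law: D(7) = r_corr · 7^0.523
  D(7) = 12.59 × 7^0.523 = 12.59 × 2.767 = 34.84 μm
  Mass loss = 34.84 μm × 7.85 g/cm³ = 273.5 g·m⁻²

D(7) = 274 g·m⁻²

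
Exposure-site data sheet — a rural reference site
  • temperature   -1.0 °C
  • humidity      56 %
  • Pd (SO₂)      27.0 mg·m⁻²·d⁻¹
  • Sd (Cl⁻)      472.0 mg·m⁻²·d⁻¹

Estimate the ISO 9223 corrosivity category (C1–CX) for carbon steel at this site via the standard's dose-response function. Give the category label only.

C3

carbon steel: f(T) = +0.150·(T−10) [T≤10 °C] = -1.6500
  sulphur-dioxide contribution → 5.782 μm/a
  chloride contribution → 28.29 μm/a
  ⇒ r_corr(carbon steel) = 34.07 μm/a
Category bounds: 25…50 μm/a bracket r_corr ⇒ C3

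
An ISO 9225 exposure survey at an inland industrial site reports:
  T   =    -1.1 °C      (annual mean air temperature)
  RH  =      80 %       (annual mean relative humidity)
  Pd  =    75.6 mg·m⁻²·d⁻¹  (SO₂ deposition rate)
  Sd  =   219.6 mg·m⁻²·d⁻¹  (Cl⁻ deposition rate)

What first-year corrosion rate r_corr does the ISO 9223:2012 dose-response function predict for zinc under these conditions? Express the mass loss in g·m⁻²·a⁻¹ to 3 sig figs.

r_corr = 20.7 g·m⁻²·a⁻¹

zinc: temperature factor f = +0.038·(-11.1) = -0.4218
  SO₂ term: 0.0129·75.6^0.44·exp(0.046·80-0.4218) = 2.25
  Sd branch = 0.0175·Sd^0.57·e^(0.008·RH+0.085·T) = 0.6533 μm/a
  sum: 2.25 + 0.6533 → r_corr = 2.903 μm/a
Convert to mass loss: 2.903 μm/a × 7.14 g/cm³ = 20.73 g·m⁻²·a⁻¹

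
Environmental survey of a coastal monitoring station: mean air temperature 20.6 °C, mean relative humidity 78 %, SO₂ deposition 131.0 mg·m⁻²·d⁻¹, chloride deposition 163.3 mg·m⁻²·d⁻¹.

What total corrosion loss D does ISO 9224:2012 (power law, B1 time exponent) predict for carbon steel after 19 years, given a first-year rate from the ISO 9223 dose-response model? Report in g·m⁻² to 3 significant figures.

carbon steel: T>10 °C ⇒ hinge -0.054·(20.6−10) = -0.5724
  SO₂ term: 1.77·131.0^0.52·exp(0.02·78-0.5724) = 59.96
  Sd branch = 0.102·Sd^0.62·e^(0.033·RH+0.04·T) = 71.84 μm/a
  r_corr = 59.96 + 71.84 = 131.8 μm/a
Power-law: D(19) = r_corr · 19^0.523
  D(19) = 131.8 × 19^0.523 = 131.8 × 4.664 = 614.8 μm
  Mass loss = 614.8 μm × 7.85 g/cm³ = 4826 g·m⁻²

D(19) = 4.83e+03 g·m⁻²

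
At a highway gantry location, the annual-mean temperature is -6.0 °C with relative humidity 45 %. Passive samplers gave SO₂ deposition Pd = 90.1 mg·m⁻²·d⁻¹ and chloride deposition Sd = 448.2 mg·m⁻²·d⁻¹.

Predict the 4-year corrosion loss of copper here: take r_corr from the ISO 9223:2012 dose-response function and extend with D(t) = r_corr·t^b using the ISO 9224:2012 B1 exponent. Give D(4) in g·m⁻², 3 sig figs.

D(4) = 5.26 g·m⁻²

copper: T≤10 °C ⇒ hinge +0.126·(-6.0−10) = -2.0160
  Pd branch = 0.0053·Pd^0.26·e^(0.059·RH+f) = 0.03236 μm/a
  Sd branch = 0.01025·Sd^0.27·e^(0.036·RH+0.049·T) = 0.2007 μm/a
  r_corr = 0.03236 + 0.2007 = 0.233 μm/a
Long-term exponent b (ISO 9224 Table 2, B1) = 0.667
  D(4) = 0.233 × 4^0.667 = 0.233 × 2.521 = 0.5875 μm
  Mass loss = 0.5875 μm × 8.96 g/cm³ = 5.264 g·m⁻²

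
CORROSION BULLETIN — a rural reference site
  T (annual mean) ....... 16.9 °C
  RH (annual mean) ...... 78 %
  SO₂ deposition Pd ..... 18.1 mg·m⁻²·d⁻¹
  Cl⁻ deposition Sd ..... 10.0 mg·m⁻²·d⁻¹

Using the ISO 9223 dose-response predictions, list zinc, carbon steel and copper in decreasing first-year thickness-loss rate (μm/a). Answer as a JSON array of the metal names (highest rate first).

["carbon steel", "zinc", "copper"]

zinc: f(T) = -0.071·(T−10) [T>10 °C] = -0.4899
  sulphur-dioxide contribution → 1.022 μm/a
  chloride contribution → 0.5104 μm/a
  total first-year rate 1.532 μm/a
carbon steel: T>10 °C ⇒ hinge -0.054·(16.9−10) = -0.3726
  sulphur-dioxide contribution → 26.16 μm/a
  chloride contribution → 10.97 μm/a
  total first-year rate 37.13 μm/a
copper: T>10 °C ⇒ hinge -0.080·(16.9−10) = -0.5520
  sulphur-dioxide contribution → 0.6459 μm/a
  chloride contribution → 0.7242 μm/a
  ⇒ r_corr(copper) = 1.37 μm/a
Ordering by μm/a: carbon steel (37.1) > zinc (1.53) > copper (1.37)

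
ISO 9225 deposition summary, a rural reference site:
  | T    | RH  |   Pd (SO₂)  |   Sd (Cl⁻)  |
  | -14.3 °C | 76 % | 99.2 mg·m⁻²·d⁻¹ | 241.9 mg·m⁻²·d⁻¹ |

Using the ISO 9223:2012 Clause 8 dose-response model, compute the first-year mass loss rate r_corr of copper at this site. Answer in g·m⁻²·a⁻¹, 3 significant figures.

r_corr = 3.74 g·m⁻²·a⁻¹

copper: f(T) = +0.126·(T−10) [T≤10 °C] = -3.0618
  SO₂ term: 0.0053·99.2^0.26·exp(0.059·76-3.0618) = 0.07261
  Sd branch = 0.01025·Sd^0.27·e^(0.036·RH+0.049·T) = 0.3453 μm/a
  r_corr = 0.07261 + 0.3453 = 0.4179 μm/a
Convert to mass loss: 0.4179 μm/a × 8.96 g/cm³ = 3.745 g·m⁻²·a⁻¹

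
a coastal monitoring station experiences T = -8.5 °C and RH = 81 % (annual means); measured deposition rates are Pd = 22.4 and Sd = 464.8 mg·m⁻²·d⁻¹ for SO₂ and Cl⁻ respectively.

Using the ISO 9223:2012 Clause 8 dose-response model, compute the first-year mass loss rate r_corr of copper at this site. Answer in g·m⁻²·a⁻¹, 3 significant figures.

copper: temperature factor f = +0.126·(-18.5) = -2.3310
  Pd branch = 0.0053·Pd^0.26·e^(0.059·RH+f) = 0.1376 μm/a
  Sd branch = 0.01025·Sd^0.27·e^(0.036·RH+0.049·T) = 0.6552 μm/a
  sum: 0.1376 + 0.6552 → r_corr = 0.7928 μm/a
Convert to mass loss: 0.7928 μm/a × 8.96 g/cm³ = 7.104 g·m⁻²·a⁻¹

r_corr = 7.10 g·m⁻²·a⁻¹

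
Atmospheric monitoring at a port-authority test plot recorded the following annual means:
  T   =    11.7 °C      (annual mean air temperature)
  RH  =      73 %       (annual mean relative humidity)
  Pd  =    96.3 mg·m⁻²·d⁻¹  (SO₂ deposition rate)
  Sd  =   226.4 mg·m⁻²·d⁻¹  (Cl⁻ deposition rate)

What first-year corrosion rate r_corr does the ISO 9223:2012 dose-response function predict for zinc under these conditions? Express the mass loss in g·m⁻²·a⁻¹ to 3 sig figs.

zinc: f(T) = -0.071·(T−10) [T>10 °C] = -0.1207
  SO₂ term: 0.0129·96.3^0.44·exp(0.046·73-0.1207) = 2.451
  Sd branch = 0.0175·Sd^0.57·e^(0.008·RH+0.085·T) = 1.866 μm/a
  r_corr = 2.451 + 1.866 = 4.317 μm/a
Convert to mass loss: 4.317 μm/a × 7.14 g/cm³ = 30.82 g·m⁻²·a⁻¹

r_corr = 30.8 g·m⁻²·a⁻¹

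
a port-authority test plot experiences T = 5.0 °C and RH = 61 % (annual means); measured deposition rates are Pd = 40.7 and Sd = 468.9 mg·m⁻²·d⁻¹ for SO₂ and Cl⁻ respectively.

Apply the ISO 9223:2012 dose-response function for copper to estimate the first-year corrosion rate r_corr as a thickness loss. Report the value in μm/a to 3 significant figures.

copper: f(T) = +0.126·(T−10) [T≤10 °C] = -0.6300
  SO₂ term: 0.0053·40.7^0.26·exp(0.059·61-0.6300) = 0.2705
  Cl⁻ term: 0.01025·468.9^0.27·exp(0.036·61+0.049·5.0) = 0.6195
  r_corr = 0.2705 + 0.6195 = 0.89 μm/a

r_corr = 0.890 μm/a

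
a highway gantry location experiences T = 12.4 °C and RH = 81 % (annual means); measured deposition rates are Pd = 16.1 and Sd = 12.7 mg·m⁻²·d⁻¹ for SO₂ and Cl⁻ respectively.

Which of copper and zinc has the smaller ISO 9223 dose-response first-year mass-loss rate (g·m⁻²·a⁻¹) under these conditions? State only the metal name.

copper: f(T) = -0.080·(T−10) [T>10 °C] = -0.1920
  sulphur-dioxide contribution → 1.072 μm/a
  chloride contribution → 0.6903 μm/a
  total first-year rate 1.762 μm/a
  mass loss = 1.762 μm/a × 8.96 g/cm³ = 15.79 g·m⁻²·a⁻¹
zinc: temperature factor f = -0.071·(2.4) = -0.1704
  sulphur-dioxide contribution → 1.534 μm/a
  chloride contribution → 0.4087 μm/a
  total first-year rate 1.942 μm/a
  mass loss = 1.942 μm/a × 7.14 g/cm³ = 13.87 g·m⁻²·a⁻¹
Ordering by g·m⁻²·a⁻¹: copper (15.8) > zinc (13.9)

zinc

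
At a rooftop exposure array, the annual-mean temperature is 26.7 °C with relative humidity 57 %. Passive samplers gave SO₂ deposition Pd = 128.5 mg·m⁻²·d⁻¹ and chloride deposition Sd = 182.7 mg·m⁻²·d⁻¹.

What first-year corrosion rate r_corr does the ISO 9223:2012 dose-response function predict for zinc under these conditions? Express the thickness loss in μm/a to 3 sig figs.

r_corr = 5.66 μm/a

zinc: T>10 °C ⇒ hinge -0.071·(26.7−10) = -1.1857
  SO₂ term: 0.0129·128.5^0.44·exp(0.046·57-1.1857) = 0.4595
  Cl⁻ term: 0.0175·182.7^0.57·exp(0.008·57+0.085·26.7) = 5.199
  r_corr = 0.4595 + 5.199 = 5.658 μm/a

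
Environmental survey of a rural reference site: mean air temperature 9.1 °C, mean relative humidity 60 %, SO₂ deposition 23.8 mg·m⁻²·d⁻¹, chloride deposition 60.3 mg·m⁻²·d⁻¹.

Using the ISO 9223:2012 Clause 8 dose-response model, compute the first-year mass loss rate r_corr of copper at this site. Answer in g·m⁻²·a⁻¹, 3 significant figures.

copper: f(T) = +0.126·(T−10) [T≤10 °C] = -0.1134
  SO₂ term: 0.0053·23.8^0.26·exp(0.059·60-0.1134) = 0.3718
  Cl⁻ term: 0.01025·60.3^0.27·exp(0.036·60+0.049·9.1) = 0.4199
  r_corr = 0.3718 + 0.4199 = 0.7917 μm/a
Convert to mass loss: 0.7917 μm/a × 8.96 g/cm³ = 7.094 g·m⁻²·a⁻¹

r_corr = 7.09 g·m⁻²·a⁻¹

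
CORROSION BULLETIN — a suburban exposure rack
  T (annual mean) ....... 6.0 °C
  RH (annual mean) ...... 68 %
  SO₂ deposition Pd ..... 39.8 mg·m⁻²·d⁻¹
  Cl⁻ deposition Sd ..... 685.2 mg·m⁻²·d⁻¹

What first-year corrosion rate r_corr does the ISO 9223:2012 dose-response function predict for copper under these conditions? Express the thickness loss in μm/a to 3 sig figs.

copper: T≤10 °C ⇒ hinge +0.126·(6.0−10) = -0.5040
  Pd branch = 0.0053·Pd^0.26·e^(0.059·RH+f) = 0.4611 μm/a
  Sd branch = 0.01025·Sd^0.27·e^(0.036·RH+0.049·T) = 0.9273 μm/a
  sum: 0.4611 + 0.9273 → r_corr = 1.388 μm/a

r_corr = 1.39 μm/a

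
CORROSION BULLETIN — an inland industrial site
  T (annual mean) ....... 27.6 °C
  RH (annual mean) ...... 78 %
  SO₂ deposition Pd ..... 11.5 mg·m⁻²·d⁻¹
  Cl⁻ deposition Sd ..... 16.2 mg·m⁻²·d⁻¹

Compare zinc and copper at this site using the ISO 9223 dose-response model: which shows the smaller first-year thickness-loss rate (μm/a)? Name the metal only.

copper

zinc: temperature factor f = -0.071·(17.6) = -1.2496
  SO₂ term: 0.0129·11.5^0.44·exp(0.046·78-1.2496) = 0.3916
  Sd branch = 0.0175·Sd^0.57·e^(0.008·RH+0.085·T) = 1.668 μm/a
  sum: 0.3916 + 1.668 → r_corr = 2.06 μm/a
copper: temperature factor f = -0.080·(17.6) = -1.4080
  SO₂ term: 0.0053·11.5^0.26·exp(0.059·78-1.4080) = 0.2439
  Sd branch = 0.01025·Sd^0.27·e^(0.036·RH+0.049·T) = 1.394 μm/a
  sum: 0.2439 + 1.394 → r_corr = 1.637 μm/a
Ordering by μm/a: zinc (2.06) > copper (1.64)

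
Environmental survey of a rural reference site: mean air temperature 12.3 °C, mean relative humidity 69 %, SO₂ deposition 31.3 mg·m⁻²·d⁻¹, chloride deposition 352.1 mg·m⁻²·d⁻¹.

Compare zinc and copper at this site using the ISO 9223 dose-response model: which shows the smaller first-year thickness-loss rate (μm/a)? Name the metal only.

copper

zinc: temperature factor f = -0.071·(2.3) = -0.1633
  Pd branch = 0.0129·Pd^0.44·e^(0.046·RH+f) = 1.192 μm/a
  Cl⁻ term: 0.0175·352.1^0.57·exp(0.008·69+0.085·12.3) = 2.446
  sum: 1.192 + 2.446 → r_corr = 3.637 μm/a
copper: f(T) = -0.080·(T−10) [T>10 °C] = -0.1840
  SO₂ term: 0.0053·31.3^0.26·exp(0.059·69-0.1840) = 0.6327
  Sd branch = 0.01025·Sd^0.27·e^(0.036·RH+0.049·T) = 1.094 μm/a
  sum: 0.6327 + 1.094 → r_corr = 1.726 μm/a
Ordering by μm/a: zinc (3.64) > copper (1.73)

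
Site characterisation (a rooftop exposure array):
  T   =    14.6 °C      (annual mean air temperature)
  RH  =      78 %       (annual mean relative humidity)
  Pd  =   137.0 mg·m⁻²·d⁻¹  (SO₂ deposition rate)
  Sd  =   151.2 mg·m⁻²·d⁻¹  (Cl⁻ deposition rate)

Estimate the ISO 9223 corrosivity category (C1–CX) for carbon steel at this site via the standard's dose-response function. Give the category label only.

C5

carbon steel: temperature factor f = -0.054·(4.6) = -0.2484
  sulphur-dioxide contribution → 84.86 μm/a
  chloride contribution → 53.88 μm/a
  ⇒ r_corr(carbon steel) = 138.7 μm/a
ISO 9223 Table 2 (carbon steel): 80 < 139 ≤ 200 μm/a ⇒ C5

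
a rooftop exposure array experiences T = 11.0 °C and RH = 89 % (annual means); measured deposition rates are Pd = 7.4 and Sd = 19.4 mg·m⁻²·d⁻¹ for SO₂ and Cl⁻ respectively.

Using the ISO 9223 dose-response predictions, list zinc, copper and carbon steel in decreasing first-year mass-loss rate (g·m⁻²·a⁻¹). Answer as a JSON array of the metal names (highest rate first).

["carbon steel", "copper", "zinc"]

zinc: T>10 °C ⇒ hinge -0.071·(11.0−10) = -0.0710
  Pd branch = 0.0129·Pd^0.44·e^(0.046·RH+f) = 1.739 μm/a
  Sd branch = 0.0175·Sd^0.57·e^(0.008·RH+0.085·T) = 0.4925 μm/a
  r_corr = 1.739 + 0.4925 = 2.231 μm/a
  mass loss = 2.231 μm/a × 7.14 g/cm³ = 15.93 g·m⁻²·a⁻¹
copper: f(T) = -0.080·(T−10) [T>10 °C] = -0.0800
  Pd branch = 0.0053·Pd^0.26·e^(0.059·RH+f) = 1.57 μm/a
  Sd branch = 0.01025·Sd^0.27·e^(0.036·RH+0.049·T) = 0.9638 μm/a
  sum: 1.57 + 0.9638 → r_corr = 2.534 μm/a
  mass loss = 2.534 μm/a × 8.96 g/cm³ = 22.71 g·m⁻²·a⁻¹
carbon steel: f(T) = -0.054·(T−10) [T>10 °C] = -0.0540
  SO₂ term: 1.77·7.4^0.52·exp(0.02·89-0.0540) = 28.16
  Cl⁻ term: 0.102·19.4^0.62·exp(0.033·89+0.04·11.0) = 18.78
  sum: 28.16 + 18.78 → r_corr = 46.93 μm/a
  mass loss = 46.93 μm/a × 7.85 g/cm³ = 368.4 g·m⁻²·a⁻¹
Ordering by g·m⁻²·a⁻¹: carbon steel (368) > copper (22.7) > zinc (15.9)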